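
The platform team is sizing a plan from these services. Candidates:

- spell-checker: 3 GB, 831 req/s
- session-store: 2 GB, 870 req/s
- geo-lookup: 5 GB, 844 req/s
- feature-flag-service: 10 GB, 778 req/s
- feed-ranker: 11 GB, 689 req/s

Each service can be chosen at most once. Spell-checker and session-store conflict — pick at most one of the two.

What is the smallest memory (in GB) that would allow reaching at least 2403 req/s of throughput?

Minimise GB subject to total throughput ≥ 2403.
session-store + geo-lookup + feature-flag-service: 2492 throughput at 17 GB.
No combination under 17 GB hits 2403.

17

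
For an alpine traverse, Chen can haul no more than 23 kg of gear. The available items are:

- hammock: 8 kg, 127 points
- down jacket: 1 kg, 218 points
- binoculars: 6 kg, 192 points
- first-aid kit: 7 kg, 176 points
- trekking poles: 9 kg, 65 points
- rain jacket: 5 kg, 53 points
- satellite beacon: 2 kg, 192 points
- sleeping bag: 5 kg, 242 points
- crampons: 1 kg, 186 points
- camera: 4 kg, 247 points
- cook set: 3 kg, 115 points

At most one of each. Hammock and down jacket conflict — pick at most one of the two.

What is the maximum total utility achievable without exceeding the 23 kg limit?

1392

Taking down jacket + binoculars + satellite beacon + sleeping bag + crampons + camera + cook set: 22 kg used, 1392 in utility.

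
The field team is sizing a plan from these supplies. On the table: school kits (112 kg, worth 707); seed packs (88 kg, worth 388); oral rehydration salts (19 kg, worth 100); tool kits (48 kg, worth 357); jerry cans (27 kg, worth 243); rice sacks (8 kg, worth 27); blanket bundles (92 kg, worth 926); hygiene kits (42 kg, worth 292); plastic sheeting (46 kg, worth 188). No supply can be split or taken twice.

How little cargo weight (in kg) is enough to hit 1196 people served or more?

Need the lightest bundle worth ≥ 1196.
jerry cans + rice sacks + blanket bundles: 1196 people served at 127 kg.
No combination under 127 kg hits 1196.

127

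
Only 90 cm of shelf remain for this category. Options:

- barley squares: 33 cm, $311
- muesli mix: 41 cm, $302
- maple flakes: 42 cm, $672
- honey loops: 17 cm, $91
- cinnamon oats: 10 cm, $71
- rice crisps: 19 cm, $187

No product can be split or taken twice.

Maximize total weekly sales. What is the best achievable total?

A density-first pass picks maple flakes + honey loops + cinnamon oats + rice crisps — 1021 at 88 cm.
The 36 cm tied up in honey loops and rice crisps is better spent on barley squares — total rises to 1054 (85 cm).
Every other selection either busts 90 cm or fails to beat 1054.

1054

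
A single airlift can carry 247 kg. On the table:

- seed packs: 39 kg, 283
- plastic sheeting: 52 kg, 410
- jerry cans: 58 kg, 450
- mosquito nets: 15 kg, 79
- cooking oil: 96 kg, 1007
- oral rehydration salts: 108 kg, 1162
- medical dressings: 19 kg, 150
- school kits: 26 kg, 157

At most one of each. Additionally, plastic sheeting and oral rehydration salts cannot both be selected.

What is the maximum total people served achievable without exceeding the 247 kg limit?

2452

Ranking by ratio (people served/kg): oral rehydration salts 10.76, cooking oil 10.49, medical dressings 7.89.
A density-first pass picks mosquito nets + cooking oil + oral rehydration salts + medical dressings — 2398 at 238 kg.
The 34 kg tied up in mosquito nets and medical dressings is better spent on seed packs — total rises to 2452 (243 kg).
Every other selection either busts 247 kg or breaks a pairing rule or fails to beat 2452.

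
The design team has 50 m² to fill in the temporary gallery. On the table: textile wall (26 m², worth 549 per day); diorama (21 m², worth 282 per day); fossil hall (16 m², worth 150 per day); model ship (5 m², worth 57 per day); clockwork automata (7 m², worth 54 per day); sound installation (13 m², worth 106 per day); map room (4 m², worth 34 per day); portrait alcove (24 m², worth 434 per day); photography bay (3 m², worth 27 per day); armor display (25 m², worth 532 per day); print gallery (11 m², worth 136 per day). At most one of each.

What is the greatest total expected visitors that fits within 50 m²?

Ranking by ratio (expected visitors/m²): armor display 21.28, textile wall 21.12, portrait alcove 18.08.
The ratio heuristic lands on portrait alcove + armor display (966) but leaves 1 m² idle.
The 25 m² tied up in armor display is better spent on textile wall — total rises to 983 (50 m²).

983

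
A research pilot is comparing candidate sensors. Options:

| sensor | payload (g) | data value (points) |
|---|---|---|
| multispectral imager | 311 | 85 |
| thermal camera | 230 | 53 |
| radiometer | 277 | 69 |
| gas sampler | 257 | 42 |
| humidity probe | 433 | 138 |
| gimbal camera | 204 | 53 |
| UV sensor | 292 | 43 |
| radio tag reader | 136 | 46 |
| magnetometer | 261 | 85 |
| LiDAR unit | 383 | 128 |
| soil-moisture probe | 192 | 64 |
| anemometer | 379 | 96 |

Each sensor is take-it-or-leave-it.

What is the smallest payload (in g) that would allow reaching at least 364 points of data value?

Minimise g subject to total data value ≥ 364.
humidity probe + radio tag reader + LiDAR unit + soil-moisture probe reaches 376 using 1144 g.
Below 1144 g the best achievable stays under 364.

1144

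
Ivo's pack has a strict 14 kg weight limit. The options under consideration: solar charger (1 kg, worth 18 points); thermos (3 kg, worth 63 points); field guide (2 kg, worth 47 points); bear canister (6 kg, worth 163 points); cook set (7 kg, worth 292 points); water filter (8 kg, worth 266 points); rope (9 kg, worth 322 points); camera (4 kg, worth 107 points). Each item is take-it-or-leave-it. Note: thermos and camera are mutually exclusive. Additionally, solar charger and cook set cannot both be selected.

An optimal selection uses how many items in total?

2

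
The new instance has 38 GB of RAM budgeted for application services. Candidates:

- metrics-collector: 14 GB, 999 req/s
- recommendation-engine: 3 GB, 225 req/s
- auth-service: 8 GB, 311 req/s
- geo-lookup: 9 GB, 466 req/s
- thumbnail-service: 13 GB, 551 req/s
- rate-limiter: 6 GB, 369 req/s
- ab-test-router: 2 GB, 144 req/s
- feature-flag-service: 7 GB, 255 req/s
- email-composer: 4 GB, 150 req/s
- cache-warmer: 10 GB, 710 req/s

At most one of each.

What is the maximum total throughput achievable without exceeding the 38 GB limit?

Greedy by ratio would take metrics-collector + recommendation-engine + rate-limiter + ab-test-router + cache-warmer: 35 GB used, total 2447.
The 6 GB tied up in rate-limiter is better spent on geo-lookup — total rises to 2544 (38 GB).
The closest alternative, metrics-collector + recommendation-engine + rate-limiter + email-composer + cache-warmer, reaches only 2453.

2544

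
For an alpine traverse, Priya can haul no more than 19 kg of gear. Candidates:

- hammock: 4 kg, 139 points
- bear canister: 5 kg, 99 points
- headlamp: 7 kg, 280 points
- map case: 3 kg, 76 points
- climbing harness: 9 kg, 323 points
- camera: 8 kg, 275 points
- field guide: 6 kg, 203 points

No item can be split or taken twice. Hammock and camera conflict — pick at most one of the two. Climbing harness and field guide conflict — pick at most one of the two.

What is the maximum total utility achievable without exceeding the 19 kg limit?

679

Density check — headlamp 40.00, climbing harness 35.89, hammock 34.75 are the best per kg.
The ratio ordering already packs tightly: headlamp + map case + climbing harness, 19 kg, 679.
That's the maximum — no feasible swap from here does better than 679.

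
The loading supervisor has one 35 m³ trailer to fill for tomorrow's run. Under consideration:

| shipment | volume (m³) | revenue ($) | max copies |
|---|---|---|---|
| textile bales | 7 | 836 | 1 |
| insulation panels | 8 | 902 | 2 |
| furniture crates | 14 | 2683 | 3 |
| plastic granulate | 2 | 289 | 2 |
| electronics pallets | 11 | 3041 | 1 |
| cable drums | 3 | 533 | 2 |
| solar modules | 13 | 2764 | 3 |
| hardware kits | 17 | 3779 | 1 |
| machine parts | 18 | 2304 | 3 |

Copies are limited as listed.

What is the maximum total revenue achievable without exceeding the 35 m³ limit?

7931

Ranking by ratio (revenue/m³): electronics pallets 276.45, hardware kits 222.29, solar modules 212.62, furniture crates 191.64.
Filling by ratio: electronics pallets + 2×cable drums + hardware kits for 7886, with 1 m³ left unused.
Dropping cable drums frees 3 m³; slotting in 2×plastic granulate (4 m³) lifts the total to 7931 at 35 m³.
Nothing else within 35 m³ beats 7931.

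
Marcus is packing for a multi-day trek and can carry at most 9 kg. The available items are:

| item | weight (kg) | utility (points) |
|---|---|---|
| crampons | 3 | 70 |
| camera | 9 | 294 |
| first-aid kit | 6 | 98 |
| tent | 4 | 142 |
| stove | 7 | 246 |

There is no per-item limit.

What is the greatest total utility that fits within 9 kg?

By utility per kg: tent 35.50, stove 35.14, camera 32.67, crampons 23.33 lead.
Filling by ratio: 2×tent for 284, with 1 kg left unused.
The 8 kg tied up in 2×tent is better spent on camera — total rises to 294 (9 kg).
Every other selection either busts 9 kg or fails to beat 294.

294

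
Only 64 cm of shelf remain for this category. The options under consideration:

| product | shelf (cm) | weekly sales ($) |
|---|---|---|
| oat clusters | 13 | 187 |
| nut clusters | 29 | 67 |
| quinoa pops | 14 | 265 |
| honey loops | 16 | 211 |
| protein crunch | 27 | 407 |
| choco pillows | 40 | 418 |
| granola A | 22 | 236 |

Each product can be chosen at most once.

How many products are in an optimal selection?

Optimal total is 908.
One optimal bundle: quinoa pops + protein crunch + granola A (63 cm).
Every optimal selection uses 3 products.

3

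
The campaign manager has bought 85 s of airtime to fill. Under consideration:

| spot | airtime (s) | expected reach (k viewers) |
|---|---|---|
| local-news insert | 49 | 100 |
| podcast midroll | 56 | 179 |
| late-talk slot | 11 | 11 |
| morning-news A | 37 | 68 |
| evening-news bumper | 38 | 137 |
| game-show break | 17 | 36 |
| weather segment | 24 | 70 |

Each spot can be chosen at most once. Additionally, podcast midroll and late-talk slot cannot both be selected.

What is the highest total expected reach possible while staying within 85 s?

249

Ranking by ratio (expected reach/s): evening-news bumper 3.61, podcast midroll 3.20, weather segment 2.92.
Taking the top-ratio spots first gives evening-news bumper + game-show break + weather segment for 243 (79 s).
The 55 s tied up in evening-news bumper and game-show break is better spent on podcast midroll — total rises to 249 (80 s).
An exhaustive check of the 128 subsets confirms 249.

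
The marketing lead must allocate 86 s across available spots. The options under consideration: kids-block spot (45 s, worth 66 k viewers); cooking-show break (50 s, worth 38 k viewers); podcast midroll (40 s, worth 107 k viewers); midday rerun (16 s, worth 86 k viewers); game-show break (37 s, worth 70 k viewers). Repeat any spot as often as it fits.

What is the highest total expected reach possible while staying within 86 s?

430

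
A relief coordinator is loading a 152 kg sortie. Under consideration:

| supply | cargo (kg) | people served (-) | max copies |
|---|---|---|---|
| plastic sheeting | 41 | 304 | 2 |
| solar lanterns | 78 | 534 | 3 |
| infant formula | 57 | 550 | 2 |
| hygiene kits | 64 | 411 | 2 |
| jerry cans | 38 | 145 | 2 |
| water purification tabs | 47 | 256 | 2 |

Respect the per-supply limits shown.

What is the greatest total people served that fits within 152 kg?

Density check — infant formula 9.65, plastic sheeting 7.41, solar lanterns 6.85, hygiene kits 6.42 are the best per kg.
Taking 2×infant formula + jerry cans: 152 kg used, 1245 in people served.
Nothing else within 152 kg beats 1245.

1245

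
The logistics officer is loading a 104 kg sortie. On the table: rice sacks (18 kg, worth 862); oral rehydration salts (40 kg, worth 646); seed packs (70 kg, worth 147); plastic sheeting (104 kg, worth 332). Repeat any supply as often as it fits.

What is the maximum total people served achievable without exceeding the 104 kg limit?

4310

5×rice sacks uses 90 of the 104 kg and totals 4310.
Every other selection either busts 104 kg or fails to beat 4310.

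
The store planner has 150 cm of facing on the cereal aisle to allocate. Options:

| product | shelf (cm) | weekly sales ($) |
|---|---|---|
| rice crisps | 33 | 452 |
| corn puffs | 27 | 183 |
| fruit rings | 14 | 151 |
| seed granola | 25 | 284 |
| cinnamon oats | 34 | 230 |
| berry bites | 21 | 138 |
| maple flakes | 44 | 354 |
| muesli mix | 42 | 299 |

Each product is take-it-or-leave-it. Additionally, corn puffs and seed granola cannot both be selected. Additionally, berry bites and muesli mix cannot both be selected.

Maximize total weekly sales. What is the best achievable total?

1471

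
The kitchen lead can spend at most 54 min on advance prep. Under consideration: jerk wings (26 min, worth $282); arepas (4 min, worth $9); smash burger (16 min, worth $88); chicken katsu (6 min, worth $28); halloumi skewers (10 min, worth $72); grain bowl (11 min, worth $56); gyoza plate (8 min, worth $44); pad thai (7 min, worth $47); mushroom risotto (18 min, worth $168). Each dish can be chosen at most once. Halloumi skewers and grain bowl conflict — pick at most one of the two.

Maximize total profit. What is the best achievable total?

522

Ranking by ratio (profit/min): jerk wings 10.85, mushroom risotto 9.33, halloumi skewers 7.20.
Jerk wings + halloumi skewers + mushroom risotto uses 54 of the 54 min and totals 522.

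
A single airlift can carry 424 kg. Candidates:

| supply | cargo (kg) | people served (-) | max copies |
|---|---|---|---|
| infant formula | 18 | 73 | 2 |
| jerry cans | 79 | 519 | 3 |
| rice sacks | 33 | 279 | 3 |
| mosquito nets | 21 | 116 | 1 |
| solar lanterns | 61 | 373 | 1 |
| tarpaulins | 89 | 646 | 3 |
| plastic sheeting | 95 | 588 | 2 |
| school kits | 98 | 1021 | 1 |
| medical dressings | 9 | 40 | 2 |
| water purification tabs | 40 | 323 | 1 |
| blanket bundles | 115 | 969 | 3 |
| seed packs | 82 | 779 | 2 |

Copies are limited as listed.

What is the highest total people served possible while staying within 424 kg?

Density check — school kits 10.42, seed packs 9.50, rice sacks 8.45 are the best per kg.
The ratio heuristic lands on 3×rice sacks + mosquito nets + school kits + water purification tabs + 2×seed packs (3855) but leaves 2 kg idle.
Replace 3×rice sacks and mosquito nets with blanket bundles: the trade gains 16 net, giving 3871 at 417 kg.
Every other selection either busts 424 kg or exceeds an availability limit or fails to beat 3871.

3871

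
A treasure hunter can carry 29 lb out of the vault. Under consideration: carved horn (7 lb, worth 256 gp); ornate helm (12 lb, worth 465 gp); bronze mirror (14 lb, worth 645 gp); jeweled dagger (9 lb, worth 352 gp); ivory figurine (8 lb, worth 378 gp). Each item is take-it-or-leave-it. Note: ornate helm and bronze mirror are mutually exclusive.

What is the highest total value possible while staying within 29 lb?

1279

By value per lb: ivory figurine 47.25, bronze mirror 46.07, jeweled dagger 39.11 lead.
Best packing: carved horn + bronze mirror + ivory figurine — 29 lb, 1279 total.
No other feasible combination exceeds 1279.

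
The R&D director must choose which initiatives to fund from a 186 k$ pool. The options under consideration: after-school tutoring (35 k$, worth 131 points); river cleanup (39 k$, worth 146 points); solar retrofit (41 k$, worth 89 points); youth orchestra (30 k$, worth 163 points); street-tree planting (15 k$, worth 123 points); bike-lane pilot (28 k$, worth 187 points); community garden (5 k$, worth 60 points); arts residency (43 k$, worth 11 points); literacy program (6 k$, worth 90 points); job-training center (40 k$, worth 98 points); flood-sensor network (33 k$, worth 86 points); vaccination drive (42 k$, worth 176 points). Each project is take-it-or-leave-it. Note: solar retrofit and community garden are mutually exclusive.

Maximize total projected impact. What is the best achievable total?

Greedy by ratio would take river cleanup + youth orchestra + street-tree planting + bike-lane pilot + community garden + literacy program + vaccination drive: 165 k$ used, total 945.
The 15 k$ tied up in street-tree planting is better spent on after-school tutoring — total rises to 953 (185 k$).

953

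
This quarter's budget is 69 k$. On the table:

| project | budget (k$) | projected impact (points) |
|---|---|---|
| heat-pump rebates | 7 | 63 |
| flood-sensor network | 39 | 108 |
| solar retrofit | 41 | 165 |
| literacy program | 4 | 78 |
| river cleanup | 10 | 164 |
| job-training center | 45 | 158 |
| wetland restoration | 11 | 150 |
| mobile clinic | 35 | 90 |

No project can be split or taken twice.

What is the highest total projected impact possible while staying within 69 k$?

557

Density check — literacy program 19.50, river cleanup 16.40, wetland restoration 13.64 are the best per k$.
Greedy by ratio would take heat-pump rebates + literacy program + river cleanup + wetland restoration + mobile clinic: 67 k$ used, total 545.
Replace heat-pump rebates and mobile clinic with solar retrofit: the trade gains 12 net, giving 557 at 66 k$.
Runner-up heat-pump rebates + literacy program + river cleanup + wetland restoration + mobile clinic tops out at 545.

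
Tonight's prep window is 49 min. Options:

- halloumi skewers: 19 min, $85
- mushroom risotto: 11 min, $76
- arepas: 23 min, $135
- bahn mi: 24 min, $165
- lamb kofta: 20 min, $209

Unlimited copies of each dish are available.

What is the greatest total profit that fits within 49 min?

418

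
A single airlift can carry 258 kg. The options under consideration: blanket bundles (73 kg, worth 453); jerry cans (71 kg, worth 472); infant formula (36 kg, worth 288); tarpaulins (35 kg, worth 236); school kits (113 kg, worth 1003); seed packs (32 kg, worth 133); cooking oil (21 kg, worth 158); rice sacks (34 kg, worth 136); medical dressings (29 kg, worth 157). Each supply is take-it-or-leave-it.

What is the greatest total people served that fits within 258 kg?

1999

Density check — school kits 8.88, infant formula 8.00, cooking oil 7.52 are the best per kg.
A density-first pass picks infant formula + tarpaulins + school kits + cooking oil + medical dressings — 1842 at 234 kg.
Replace cooking oil and medical dressings with jerry cans: the trade gains 157 net, giving 1999 at 255 kg.
Runner-up blanket bundles + infant formula + tarpaulins + school kits tops out at 1980.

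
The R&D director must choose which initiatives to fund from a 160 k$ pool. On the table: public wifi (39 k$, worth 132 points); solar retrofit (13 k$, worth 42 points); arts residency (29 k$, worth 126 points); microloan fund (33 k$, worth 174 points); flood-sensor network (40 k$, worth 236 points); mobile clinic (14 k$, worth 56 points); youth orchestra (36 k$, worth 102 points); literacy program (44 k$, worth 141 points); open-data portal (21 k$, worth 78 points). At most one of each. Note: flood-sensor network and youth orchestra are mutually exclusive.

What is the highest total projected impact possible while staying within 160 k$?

733

Density check — flood-sensor network 5.90, microloan fund 5.27, arts residency 4.34, mobile clinic 4.00 are the best per k$.
A density-first pass picks solar retrofit + arts residency + microloan fund + flood-sensor network + mobile clinic + open-data portal — 712 at 150 k$.
The 34 k$ tied up in solar retrofit and open-data portal is better spent on literacy program — total rises to 733 (160 k$).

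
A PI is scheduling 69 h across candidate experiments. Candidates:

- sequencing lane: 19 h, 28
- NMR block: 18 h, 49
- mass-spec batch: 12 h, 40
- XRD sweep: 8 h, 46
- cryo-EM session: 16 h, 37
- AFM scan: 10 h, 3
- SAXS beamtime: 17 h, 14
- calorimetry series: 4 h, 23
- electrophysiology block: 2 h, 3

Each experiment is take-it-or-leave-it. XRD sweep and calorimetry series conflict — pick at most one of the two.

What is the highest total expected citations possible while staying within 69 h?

Ranking by ratio (expected citations/h): XRD sweep 5.75, calorimetry series 5.75, mass-spec batch 3.33, NMR block 2.72.
Taking NMR block + mass-spec batch + XRD sweep + cryo-EM session + AFM scan + electrophysiology block: 66 h used, 178 in expected citations.
Nothing else feasible within 69 h beats 178.

178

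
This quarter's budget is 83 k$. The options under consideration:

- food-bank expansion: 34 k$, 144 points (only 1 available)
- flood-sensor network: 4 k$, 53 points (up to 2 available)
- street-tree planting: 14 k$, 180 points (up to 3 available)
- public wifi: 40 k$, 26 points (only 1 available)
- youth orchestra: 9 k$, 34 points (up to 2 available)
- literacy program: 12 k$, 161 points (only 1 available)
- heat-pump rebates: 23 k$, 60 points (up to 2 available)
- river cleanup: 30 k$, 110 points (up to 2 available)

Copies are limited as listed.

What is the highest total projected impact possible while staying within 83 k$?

By projected impact per k$: literacy program 13.42, flood-sensor network 13.25, street-tree planting 12.86 lead.
Best packing: 2×flood-sensor network + 3×street-tree planting + 2×youth orchestra + literacy program — 80 k$, 875 total.
Nothing else within 83 k$ beats 875.

875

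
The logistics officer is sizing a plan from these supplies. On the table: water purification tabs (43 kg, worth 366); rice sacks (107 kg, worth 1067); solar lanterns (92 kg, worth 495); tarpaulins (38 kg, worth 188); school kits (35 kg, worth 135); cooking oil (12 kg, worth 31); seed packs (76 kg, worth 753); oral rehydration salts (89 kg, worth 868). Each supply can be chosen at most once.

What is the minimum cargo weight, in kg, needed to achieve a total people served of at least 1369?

Look for the lowest-cargo combination reaching 1369.
water purification tabs + rice sacks: 1433 people served at 150 kg.
Any bundle with less than 150 kg falls short of 1369.

150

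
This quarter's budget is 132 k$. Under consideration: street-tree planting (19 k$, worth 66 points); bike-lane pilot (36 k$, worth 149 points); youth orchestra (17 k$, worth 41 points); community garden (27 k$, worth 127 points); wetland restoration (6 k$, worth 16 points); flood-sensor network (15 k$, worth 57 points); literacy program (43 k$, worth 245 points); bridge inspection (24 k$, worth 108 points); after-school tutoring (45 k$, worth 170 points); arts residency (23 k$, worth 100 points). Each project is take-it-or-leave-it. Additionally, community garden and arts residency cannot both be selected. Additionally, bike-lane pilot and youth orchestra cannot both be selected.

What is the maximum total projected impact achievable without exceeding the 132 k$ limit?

629

Best packing: bike-lane pilot + community garden + literacy program + bridge inspection — 130 k$, 629 total.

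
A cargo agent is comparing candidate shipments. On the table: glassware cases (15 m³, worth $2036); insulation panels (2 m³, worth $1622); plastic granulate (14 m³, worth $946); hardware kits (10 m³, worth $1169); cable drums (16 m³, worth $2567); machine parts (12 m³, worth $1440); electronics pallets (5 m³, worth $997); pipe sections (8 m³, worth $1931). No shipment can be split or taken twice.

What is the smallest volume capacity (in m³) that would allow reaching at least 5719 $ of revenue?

25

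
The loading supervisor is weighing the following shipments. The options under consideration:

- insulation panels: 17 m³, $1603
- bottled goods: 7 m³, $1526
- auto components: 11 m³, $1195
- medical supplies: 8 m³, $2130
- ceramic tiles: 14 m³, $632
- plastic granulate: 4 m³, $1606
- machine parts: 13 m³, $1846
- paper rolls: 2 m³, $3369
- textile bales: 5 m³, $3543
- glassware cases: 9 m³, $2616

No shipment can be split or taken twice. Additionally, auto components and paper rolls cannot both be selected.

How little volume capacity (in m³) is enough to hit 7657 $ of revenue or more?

11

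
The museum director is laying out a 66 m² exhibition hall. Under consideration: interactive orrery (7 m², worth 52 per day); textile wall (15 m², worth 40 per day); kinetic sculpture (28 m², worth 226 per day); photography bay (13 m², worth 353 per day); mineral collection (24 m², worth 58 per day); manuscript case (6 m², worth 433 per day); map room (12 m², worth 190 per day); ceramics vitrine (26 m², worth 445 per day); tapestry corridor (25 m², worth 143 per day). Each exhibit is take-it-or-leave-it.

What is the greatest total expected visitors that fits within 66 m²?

1473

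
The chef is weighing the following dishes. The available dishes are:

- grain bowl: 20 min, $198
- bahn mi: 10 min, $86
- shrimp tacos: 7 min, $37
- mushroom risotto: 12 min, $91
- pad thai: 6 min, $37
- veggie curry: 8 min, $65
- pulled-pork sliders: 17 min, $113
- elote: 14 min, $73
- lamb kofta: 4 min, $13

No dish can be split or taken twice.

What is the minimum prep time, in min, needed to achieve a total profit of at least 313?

36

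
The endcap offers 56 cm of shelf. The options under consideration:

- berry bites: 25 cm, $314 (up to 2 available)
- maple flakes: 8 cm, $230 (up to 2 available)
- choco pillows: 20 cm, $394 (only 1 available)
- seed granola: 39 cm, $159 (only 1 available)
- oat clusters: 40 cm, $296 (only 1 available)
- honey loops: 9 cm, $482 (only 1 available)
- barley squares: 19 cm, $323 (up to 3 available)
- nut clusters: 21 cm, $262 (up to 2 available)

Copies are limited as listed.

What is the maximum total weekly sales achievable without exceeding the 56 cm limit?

The ratio heuristic lands on 2×maple flakes + choco pillows + honey loops (1336) but leaves 11 cm idle.
Replace maple flakes with barley squares: the trade gains 93 net, giving 1429 at 56 cm.
Nothing else within 56 cm beats 1429.

1429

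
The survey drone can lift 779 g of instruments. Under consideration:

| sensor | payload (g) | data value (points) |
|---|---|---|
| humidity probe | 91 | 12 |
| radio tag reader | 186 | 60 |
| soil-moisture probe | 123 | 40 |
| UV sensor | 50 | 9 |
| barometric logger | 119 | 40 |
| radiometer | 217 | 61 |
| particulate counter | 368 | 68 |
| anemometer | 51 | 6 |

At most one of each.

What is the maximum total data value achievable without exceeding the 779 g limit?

216

Ranking by ratio (data value/g): barometric logger 0.34, soil-moisture probe 0.33, radio tag reader 0.32.
Taking radio tag reader + soil-moisture probe + UV sensor + barometric logger + radiometer + anemometer: 746 g used, 216 in data value.
Runner-up humidity probe + radio tag reader + soil-moisture probe + barometric logger + radiometer tops out at 213.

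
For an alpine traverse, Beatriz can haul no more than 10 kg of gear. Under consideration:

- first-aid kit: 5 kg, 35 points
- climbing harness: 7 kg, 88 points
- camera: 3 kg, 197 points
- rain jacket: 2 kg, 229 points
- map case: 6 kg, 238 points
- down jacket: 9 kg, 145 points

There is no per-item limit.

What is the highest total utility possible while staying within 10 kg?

Taking 5×rain jacket: 10 kg used, 1145 in utility.
Every other selection either busts 10 kg or fails to beat 1145.

1145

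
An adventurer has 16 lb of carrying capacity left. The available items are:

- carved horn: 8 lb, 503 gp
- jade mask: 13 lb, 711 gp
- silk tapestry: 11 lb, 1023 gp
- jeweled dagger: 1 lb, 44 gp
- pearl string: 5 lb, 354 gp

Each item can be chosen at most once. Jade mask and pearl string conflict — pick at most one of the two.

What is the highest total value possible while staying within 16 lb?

1377

Taking silk tapestry + pearl string: 16 lb used, 1377 in value.
Runner-up silk tapestry + jeweled dagger tops out at 1067.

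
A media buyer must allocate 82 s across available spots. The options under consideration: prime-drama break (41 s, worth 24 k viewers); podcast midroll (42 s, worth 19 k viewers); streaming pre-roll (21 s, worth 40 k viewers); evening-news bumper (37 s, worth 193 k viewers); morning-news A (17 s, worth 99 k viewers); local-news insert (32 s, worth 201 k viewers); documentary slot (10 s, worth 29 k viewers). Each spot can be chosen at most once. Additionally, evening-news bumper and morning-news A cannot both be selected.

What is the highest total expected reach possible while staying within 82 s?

423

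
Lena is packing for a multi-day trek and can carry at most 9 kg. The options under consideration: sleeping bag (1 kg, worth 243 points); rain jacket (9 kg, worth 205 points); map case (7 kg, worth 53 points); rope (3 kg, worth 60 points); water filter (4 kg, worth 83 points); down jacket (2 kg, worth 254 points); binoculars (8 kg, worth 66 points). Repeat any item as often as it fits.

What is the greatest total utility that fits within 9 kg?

Ranking by ratio (utility/kg): sleeping bag 243.00, down jacket 127.00, rain jacket 22.78.
Best packing: 9×sleeping bag — 9 kg, 2187 total.
No other feasible combination exceeds 2187.

2187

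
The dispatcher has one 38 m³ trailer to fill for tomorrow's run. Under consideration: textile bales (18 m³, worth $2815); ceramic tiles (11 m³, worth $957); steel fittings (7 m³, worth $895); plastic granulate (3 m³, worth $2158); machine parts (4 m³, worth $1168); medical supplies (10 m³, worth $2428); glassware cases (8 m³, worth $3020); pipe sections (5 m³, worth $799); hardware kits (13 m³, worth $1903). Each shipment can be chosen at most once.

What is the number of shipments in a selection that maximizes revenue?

The maximum revenue within 38 m³ is 10677.
One optimal bundle: plastic granulate + machine parts + medical supplies + glassware cases + hardware kits (38 m³).
Every optimal selection uses 5 shipments.

5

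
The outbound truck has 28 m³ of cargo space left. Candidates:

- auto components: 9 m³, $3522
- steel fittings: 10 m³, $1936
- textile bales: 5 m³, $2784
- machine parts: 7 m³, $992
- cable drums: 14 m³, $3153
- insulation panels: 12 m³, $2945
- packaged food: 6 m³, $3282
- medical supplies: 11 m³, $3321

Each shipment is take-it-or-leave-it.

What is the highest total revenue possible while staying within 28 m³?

10580

By revenue per m³: textile bales 556.80, packaged food 547.00, auto components 391.33 lead.
Auto components + textile bales + machine parts + packaged food uses 27 of the 28 m³ and totals 10580.
The closest alternative, auto components + packaged food + medical supplies, reaches only 10125.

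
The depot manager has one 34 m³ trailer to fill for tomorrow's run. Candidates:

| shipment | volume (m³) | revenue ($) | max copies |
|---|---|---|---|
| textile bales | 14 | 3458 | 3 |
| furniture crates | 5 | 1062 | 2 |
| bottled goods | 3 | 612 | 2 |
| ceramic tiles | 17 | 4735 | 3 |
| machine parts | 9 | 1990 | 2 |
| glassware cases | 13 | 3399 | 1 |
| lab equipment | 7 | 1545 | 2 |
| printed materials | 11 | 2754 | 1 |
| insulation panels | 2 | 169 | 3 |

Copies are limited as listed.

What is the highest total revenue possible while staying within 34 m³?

The ratio ordering already packs tightly: 2×ceramic tiles, 34 m³, 9470.
Nothing else within 34 m³ beats 9470.

9470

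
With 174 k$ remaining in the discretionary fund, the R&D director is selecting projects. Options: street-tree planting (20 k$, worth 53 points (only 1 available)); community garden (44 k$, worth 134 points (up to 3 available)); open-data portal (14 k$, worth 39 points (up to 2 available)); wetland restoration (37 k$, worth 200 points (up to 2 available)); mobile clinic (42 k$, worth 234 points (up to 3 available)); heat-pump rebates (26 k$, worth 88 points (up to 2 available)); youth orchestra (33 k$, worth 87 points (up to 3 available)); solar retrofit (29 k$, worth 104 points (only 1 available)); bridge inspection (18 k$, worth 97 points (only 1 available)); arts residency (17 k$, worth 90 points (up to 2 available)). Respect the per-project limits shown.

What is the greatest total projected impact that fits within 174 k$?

945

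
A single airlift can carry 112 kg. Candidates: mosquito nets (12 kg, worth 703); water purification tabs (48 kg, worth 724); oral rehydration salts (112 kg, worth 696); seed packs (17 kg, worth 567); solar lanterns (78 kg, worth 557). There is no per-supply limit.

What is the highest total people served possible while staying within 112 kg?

Best packing: 9×mosquito nets — 108 kg, 6327 total.
That's the maximum — no swap from here does better than 6327.

6327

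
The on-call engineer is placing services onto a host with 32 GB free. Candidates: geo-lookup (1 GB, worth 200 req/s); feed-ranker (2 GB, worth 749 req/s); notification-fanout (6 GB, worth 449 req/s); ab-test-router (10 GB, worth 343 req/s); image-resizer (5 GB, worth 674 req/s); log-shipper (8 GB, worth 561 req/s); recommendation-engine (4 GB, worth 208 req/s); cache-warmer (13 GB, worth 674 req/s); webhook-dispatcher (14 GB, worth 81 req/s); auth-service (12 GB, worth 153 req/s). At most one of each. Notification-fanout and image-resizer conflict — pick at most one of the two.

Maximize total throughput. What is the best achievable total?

Ranking by ratio (throughput/GB): feed-ranker 374.50, geo-lookup 200.00, image-resizer 134.80.
Feed-ranker + image-resizer + log-shipper + recommendation-engine + cache-warmer uses 32 of the 32 GB and totals 2866.
That's the maximum — no feasible swap from here does better than 2866.

2866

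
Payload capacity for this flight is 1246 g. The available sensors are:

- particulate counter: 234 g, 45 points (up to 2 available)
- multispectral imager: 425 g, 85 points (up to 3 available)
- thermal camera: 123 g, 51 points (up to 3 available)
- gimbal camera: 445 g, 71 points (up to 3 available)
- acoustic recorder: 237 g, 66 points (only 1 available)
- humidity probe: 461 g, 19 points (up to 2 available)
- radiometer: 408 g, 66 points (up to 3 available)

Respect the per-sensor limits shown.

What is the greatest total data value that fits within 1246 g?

323

By data value per g: thermal camera 0.41, acoustic recorder 0.28, multispectral imager 0.20 lead.
Filling by ratio: multispectral imager + 3×thermal camera + acoustic recorder for 304, with 215 g left unused.
The 237 g tied up in acoustic recorder is better spent on multispectral imager — total rises to 323 (1219 g).
Nothing else within 1246 g beats 323.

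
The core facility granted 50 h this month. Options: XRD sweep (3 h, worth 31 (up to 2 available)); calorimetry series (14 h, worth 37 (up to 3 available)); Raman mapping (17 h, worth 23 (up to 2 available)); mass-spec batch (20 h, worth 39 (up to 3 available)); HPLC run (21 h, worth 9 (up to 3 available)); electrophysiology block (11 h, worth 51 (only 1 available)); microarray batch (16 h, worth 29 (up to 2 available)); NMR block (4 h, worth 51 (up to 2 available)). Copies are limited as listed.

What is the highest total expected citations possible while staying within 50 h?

258

By expected citations per h: NMR block 12.75, XRD sweep 10.33, electrophysiology block 4.64, calorimetry series 2.64 lead.
Greedy by ratio would take 2×XRD sweep + calorimetry series + electrophysiology block + 2×NMR block: 39 h used, total 252.
Dropping XRD sweep frees 3 h; slotting in calorimetry series (14 h) lifts the total to 258 at 50 h.
That's the maximum — no swap from here does better than 258.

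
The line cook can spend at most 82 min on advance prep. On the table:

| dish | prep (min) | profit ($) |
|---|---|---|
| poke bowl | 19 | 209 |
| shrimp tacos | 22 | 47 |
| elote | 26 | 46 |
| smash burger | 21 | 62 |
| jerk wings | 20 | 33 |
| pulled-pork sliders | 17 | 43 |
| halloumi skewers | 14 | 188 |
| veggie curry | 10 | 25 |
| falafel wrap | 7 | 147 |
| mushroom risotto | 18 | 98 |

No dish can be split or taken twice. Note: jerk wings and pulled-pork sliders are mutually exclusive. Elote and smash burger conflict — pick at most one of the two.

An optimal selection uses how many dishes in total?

5

The maximum profit within 82 min is 704.
One optimal bundle: poke bowl + smash burger + halloumi skewers + falafel wrap + mushroom risotto (79 min).
Every optimal selection uses 5 dishes.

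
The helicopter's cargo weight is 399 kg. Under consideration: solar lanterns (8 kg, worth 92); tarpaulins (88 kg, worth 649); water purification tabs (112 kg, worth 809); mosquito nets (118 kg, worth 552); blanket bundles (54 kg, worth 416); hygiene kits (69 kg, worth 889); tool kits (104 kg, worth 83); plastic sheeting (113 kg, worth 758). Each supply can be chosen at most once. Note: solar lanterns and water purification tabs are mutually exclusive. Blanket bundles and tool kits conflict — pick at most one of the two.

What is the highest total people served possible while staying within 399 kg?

3105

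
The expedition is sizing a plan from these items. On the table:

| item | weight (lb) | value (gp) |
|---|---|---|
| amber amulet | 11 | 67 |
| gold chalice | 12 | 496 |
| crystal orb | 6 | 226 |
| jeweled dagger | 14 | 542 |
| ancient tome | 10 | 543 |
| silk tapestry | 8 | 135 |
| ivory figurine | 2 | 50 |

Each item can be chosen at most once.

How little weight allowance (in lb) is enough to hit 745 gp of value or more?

Minimise lb subject to total value ≥ 745.
crystal orb + ancient tome: 769 value at 16 lb.
Below 16 lb the best achievable stays under 745.

16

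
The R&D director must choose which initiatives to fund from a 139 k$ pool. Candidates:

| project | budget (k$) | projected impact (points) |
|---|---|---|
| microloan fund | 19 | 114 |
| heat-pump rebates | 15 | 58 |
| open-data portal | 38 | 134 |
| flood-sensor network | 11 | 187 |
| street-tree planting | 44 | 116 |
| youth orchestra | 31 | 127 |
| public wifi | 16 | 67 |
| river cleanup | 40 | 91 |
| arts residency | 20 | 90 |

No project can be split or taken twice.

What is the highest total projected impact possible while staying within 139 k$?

Density check — flood-sensor network 17.00, microloan fund 6.00, arts residency 4.50 are the best per k$.
Taking the top-ratio projects first gives microloan fund + heat-pump rebates + flood-sensor network + youth orchestra + public wifi + arts residency for 643 (112 k$).
Replace heat-pump rebates with open-data portal: the trade gains 76 net, giving 719 at 135 k$.
The closest alternative, microloan fund + heat-pump rebates + open-data portal + flood-sensor network + youth orchestra + arts residency, reaches only 710.

719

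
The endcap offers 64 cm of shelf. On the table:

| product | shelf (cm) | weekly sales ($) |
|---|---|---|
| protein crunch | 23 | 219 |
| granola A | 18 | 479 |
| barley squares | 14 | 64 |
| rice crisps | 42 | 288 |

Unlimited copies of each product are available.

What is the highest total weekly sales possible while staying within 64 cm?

Ranking by ratio (weekly sales/cm): granola A 26.61, protein crunch 9.52, rice crisps 6.86.
The ratio ordering already packs tightly: 3×granola A, 54 cm, 1437.
Nothing else within 64 cm beats 1437.

1437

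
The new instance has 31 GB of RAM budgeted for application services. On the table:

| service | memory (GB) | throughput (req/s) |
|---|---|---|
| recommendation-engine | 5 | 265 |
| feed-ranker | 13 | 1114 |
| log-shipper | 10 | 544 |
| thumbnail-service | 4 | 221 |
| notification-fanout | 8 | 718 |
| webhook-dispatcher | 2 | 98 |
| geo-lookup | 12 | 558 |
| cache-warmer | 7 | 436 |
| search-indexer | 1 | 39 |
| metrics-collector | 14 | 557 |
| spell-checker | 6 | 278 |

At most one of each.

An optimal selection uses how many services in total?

The maximum throughput within 31 GB is 2405.
feed-ranker + notification-fanout + webhook-dispatcher + cache-warmer + search-indexer hits 2405 at 31 GB.
Every optimal selection uses 5 services.

5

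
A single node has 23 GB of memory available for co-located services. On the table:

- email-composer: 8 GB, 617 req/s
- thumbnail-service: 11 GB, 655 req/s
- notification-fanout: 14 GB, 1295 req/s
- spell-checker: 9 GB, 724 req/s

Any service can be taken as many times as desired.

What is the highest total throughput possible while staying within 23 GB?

2019

By throughput per GB: notification-fanout 92.50, spell-checker 80.44, email-composer 77.12, thumbnail-service 59.55 lead.
Taking notification-fanout + spell-checker: 23 GB used, 2019 in throughput.
Every other selection either busts 23 GB or fails to beat 2019.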